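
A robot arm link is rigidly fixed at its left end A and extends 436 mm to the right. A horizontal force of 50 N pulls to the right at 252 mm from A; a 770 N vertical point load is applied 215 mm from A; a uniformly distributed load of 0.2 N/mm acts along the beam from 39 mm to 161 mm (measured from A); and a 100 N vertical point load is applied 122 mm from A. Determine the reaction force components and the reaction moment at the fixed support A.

Resultant of the distributed load: 0.2 × 122 = 24.4 N at 100 mm from A.
ΣF_x = 0: A_x + 50 = 0 → A_x = -50.00 N.
ΣF_y = 0: A_y − 770 − 0.2·122 − 100 = 0 → A_y = 894.4 N.
ΣM about A: M_A − 770·215 − (0.2·122)·100 − 100·122 = 0 → M_A = 180200 N·mm.

A_x = -50.00 N, A_y = 894.4 N, M_A = 180200 N·mm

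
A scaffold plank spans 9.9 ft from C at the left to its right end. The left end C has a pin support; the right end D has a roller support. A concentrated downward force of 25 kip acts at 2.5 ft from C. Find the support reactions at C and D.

Taking moments about C: D_y·9.9 − 25·2.5 = 0 → D_y = 62.5/9.9 = 6.31313 ≈ 6.313 kip.
ΣF_y = 0: C_y + 6.31313 − 25 = 0 → C_y = 18.69 kip.
ΣF_x = 0: no horizontal applied forces, so C_x = 0.

C_x = 0, C_y = 18.69 kip, D_y = 6.313 kip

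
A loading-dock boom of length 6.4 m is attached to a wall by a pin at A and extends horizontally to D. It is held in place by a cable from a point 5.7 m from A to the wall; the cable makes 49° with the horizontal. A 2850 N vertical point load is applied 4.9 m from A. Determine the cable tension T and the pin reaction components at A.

T = 3246 N, A_x = 2130 N, A_y = 400.0 N

ΣM about A: T·sin49°·5.7 − 2850·4.9 = 0 → T = 13965/(5.7·0.75471) = 3246.28 ≈ 3246 N.
ΣF_x = 0: A_x − T·cos49° = 0 → A_x = 3246.28 × 0.656059 = 2130 N.
ΣF_y = 0: A_y + T·sin49° − 2850 = 0 → A_y = 2850 − 3246.28 × 0.75471 = 400.0 N.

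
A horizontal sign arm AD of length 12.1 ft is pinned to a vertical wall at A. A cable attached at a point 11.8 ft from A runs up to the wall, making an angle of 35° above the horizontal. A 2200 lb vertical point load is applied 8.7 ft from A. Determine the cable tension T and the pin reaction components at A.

T = 2828 lb, A_x = 2317 lb, A_y = 578.0 lb

ΣM about A: T·sin35°·11.8 − 2200·8.7 = 0 → T = 19140/(11.8·0.573576) = 2827.93 ≈ 2828 lb.
ΣF_x = 0: A_x − T·cos35° = 0 → A_x = 2827.93 × 0.819152 = 2317 lb.
ΣF_y = 0: A_y + T·sin35° − 2200 = 0 → A_y = 2200 − 2827.93 × 0.573576 = 578.0 lb.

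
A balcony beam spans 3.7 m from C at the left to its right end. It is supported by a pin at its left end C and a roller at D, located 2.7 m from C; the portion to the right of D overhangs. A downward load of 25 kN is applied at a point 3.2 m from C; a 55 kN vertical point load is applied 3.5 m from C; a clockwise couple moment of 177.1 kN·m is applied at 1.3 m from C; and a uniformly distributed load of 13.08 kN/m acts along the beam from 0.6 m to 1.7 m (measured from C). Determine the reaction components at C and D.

Resultant of the distributed load: 13.08 × 1.1 = 14.388 kN at 1.15 m from C.
Taking moments about C: D_y·2.7 − 25·3.2 − 55·3.5 − 177.1 − (13.08·1.1)·1.15 = 0 → D_y = 466.1462/2.7 = 172.647 ≈ 172.6 kN.
ΣF_y = 0: C_y + 172.647 − 25 − 55 − 13.08·1.1 = 0 → C_y = -78.26 kN.
ΣF_x = 0: no horizontal applied forces, so C_x = 0.

C_x = 0, C_y = -78.26 kN, D_y = 172.6 kN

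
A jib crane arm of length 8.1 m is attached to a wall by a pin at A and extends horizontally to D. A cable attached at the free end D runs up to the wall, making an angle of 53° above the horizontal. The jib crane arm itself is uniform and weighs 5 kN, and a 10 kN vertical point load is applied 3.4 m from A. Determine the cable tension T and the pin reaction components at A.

ΣM about A: T·sin53°·8.1 − 5·4.05 − 10·3.4 = 0 → T = 54.25/(8.1·0.798636) = 8.38621 ≈ 8.386 kN.
ΣF_x = 0: A_x − T·cos53° = 0 → A_x = 8.38621 × 0.601815 = 5.047 kN.
ΣF_y = 0: A_y + T·sin53° − 5 − 10 = 0 → A_y = 15 − 8.38621 × 0.798636 = 8.302 kN.

T = 8.386 kN, A_x = 5.047 kN, A_y = 8.302 kN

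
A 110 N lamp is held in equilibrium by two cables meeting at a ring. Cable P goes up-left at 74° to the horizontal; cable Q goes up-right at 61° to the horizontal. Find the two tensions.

T_P = 75.42 N, T_Q = 42.88 N

ΣF_x = 0: −T_P·cos74° + T_Q·cos61° = 0 → T_Q = 0.568548·T_P.
ΣF_y = 0: T_P·sin74° + T_Q·sin61° = 110.
Substitute: T_P·(0.961262 + 0.568548·0.87462) = 110 → T_P = 75.4186 ≈ 75.42 N.
Then T_Q = 0.568548 × 75.4186 = 42.88 N.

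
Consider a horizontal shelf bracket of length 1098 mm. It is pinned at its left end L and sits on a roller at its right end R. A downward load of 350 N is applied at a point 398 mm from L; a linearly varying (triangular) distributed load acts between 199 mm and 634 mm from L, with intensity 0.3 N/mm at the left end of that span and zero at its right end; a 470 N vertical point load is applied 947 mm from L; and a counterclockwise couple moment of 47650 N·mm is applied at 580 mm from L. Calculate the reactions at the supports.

Resultant of the triangular load: ½ × 0.3 × 435 = 65.25 N, acting at 344 mm from L (one-third of the span from the peak).
ΣM about L: R_y·1098 − 350·398 − (½·0.3·435)·344 − 470·947 + 47650 = 0 → R_y = 559186/1098 = 509.277 ≈ 509.3 N.
ΣF_y = 0: L_y + 509.277 − 350 − ½·0.3·435 − 470 = 0 → L_y = 376.0 N.
ΣF_x = 0: no horizontal applied forces, so L_x = 0.

L_x = 0, L_y = 376.0 N, R_y = 509.3 N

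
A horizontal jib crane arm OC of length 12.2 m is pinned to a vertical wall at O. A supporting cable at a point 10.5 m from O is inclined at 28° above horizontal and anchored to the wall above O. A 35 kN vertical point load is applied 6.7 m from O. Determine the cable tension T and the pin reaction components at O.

T = 47.57 kN, O_x = 42.00 kN, O_y = 12.67 kN

ΣM about O: T·sin28°·10.5 − 35·6.7 = 0 → T = 234.5/(10.5·0.469472) = 47.5712 ≈ 47.57 kN.
ΣF_x = 0: O_x − T·cos28° = 0 → O_x = 47.5712 × 0.882948 = 42.00 kN.
ΣF_y = 0: O_y + T·sin28° − 35 = 0 → O_y = 35 − 47.5712 × 0.469472 = 12.67 kN.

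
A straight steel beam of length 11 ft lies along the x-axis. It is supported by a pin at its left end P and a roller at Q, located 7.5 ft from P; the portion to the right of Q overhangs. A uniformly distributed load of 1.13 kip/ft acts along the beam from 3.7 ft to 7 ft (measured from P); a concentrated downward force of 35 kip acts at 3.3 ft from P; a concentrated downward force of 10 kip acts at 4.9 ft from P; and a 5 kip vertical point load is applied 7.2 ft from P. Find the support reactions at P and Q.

P_x = 0, P_y = 24.34 kip, Q_y = 29.39 kip

Resultant of the distributed load: 1.13 × 3.3 = 3.729 kip at 5.35 ft from P.
Taking moments about P: Q_y·7.5 − (1.13·3.3)·5.35 − 35·3.3 − 10·4.9 − 5·7.2 = 0 → Q_y = 220.45015/7.5 = 29.3934 ≈ 29.39 kip.
ΣF_y = 0: P_y + 29.3934 − 1.13·3.3 − 35 − 10 − 5 = 0 → P_y = 24.34 kip.
ΣF_x = 0: no horizontal applied forces, so P_x = 0.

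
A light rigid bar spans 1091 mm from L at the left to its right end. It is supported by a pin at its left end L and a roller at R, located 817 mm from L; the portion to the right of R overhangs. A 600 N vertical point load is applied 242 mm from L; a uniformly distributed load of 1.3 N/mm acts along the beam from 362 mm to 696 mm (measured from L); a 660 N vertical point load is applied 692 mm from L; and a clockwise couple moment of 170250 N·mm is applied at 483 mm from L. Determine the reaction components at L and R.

L_x = 0, L_y = 467.9 N, R_y = 1226 N

Resultant of the distributed load: 1.3 × 334 = 434.2 N at 529 mm from L.
Taking moments about L: R_y·817 − 600·242 − (1.3·334)·529 − 660·692 − 170250 = 0 → R_y = 1001861.8/817 = 1226.27 ≈ 1226 N.
ΣF_y = 0: L_y + 1226.27 − 600 − 1.3·334 − 660 = 0 → L_y = 467.9 N.
ΣF_x = 0: no horizontal applied forces, so L_x = 0.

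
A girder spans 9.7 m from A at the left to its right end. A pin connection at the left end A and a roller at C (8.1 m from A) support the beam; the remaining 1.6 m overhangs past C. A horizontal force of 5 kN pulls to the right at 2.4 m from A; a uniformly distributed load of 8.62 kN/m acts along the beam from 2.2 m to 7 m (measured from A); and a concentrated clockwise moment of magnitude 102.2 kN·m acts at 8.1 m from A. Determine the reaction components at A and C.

Resultant of the distributed load: 8.62 × 4.8 = 41.376 kN at 4.6 m from A.
ΣM about A: C_y·8.1 − (8.62·4.8)·4.6 − 102.2 = 0 → C_y = 292.5296/8.1 = 36.1148 ≈ 36.11 kN.
ΣF_y = 0: A_y + 36.1148 − 8.62·4.8 = 0 → A_y = 5.261 kN.
ΣF_x = 0: A_x + 5 = 0 → A_x = -5.000 kN.

A_x = -5.000 kN, A_y = 5.261 kN, C_y = 36.11 kN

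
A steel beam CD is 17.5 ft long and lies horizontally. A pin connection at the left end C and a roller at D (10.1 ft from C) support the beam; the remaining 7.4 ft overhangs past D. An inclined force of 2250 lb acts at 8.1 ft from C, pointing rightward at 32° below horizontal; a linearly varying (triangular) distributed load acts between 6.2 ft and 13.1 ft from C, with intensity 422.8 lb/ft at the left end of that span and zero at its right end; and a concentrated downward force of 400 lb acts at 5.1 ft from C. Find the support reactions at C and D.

Resultant of the triangular load: ½ × 422.8 × 6.9 = 1458.66 lb, acting at 8.5 ft from C (one-third of the span from the peak).
ΣM about C: D_y·10.1 − 2250·sin32°·8.1 − (½·422.8·6.9)·8.5 − 400·5.1 = 0 → D_y = 24096.4/10.1 = 2385.78 ≈ 2386 lb.
ΣF_y = 0: C_y + 2385.78 − 2250·sin32° − ½·422.8·6.9 − 400 = 0 → C_y = 665.2 lb.
ΣF_x = 0: C_x + 2250·cos32° = 0 → C_x = -1908 lb.

C_x = -1908 lb, C_y = 665.2 lb, D_y = 2386 lb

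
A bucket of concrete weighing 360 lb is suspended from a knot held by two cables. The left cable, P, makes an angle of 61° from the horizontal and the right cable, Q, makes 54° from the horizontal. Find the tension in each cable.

ΣF_x = 0: −T_P·cos61° + T_Q·cos54° = 0 → T_Q = 0.824807·T_P.
ΣF_y = 0: T_P·sin61° + T_Q·sin54° = 360.
Substitute: T_P·(0.87462 + 0.824807·0.809017) = 360 → T_P = 233.478 ≈ 233.5 lb.
Then T_Q = 0.824807 × 233.478 = 192.6 lb.

T_P = 233.5 lb, T_Q = 192.6 lb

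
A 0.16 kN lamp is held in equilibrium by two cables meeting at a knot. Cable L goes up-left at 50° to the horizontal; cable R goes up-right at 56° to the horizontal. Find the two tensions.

ΣF_x = 0: −T_L·cos50° + T_R·cos56° = 0 → T_R = 1.14949·T_L.
ΣF_y = 0: T_L·sin50° + T_R·sin56° = 0.16.
Substitute: T_L·(0.766044 + 1.14949·0.829038) = 0.16 → T_L = 0.0930766 ≈ 0.09308 kN.
Then T_R = 1.14949 × 0.0930766 = 0.1070 kN.

T_L = 0.09308 kN, T_R = 0.1070 kN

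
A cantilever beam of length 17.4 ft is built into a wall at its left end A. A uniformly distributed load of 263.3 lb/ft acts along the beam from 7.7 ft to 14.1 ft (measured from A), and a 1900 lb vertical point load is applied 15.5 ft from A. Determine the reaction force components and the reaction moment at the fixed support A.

A_x = 0, A_y = 3585 lb, M_A = 47820 lb·ft

Resultant of the distributed load: 263.3 × 6.4 = 1685.12 lb at 10.9 ft from A.
ΣF_x = 0: A_x = 0.
ΣF_y = 0: A_y − 263.3·6.4 − 1900 = 0 → A_y = 3585 lb.
ΣM about A: M_A − (263.3·6.4)·10.9 − 1900·15.5 = 0 → M_A = 47820 lb·ft.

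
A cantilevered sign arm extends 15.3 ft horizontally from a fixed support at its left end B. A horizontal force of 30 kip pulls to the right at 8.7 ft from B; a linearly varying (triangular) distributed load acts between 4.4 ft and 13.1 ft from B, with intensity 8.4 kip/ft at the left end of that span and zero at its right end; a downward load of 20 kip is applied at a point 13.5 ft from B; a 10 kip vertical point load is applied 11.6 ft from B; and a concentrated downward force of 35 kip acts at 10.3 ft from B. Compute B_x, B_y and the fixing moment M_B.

Resultant of the triangular load: ½ × 8.4 × 8.7 = 36.54 kip, acting at 7.3 ft from B (one-third of the span from the peak).
ΣF_x = 0: B_x + 30 = 0 → B_x = -30.00 kip.
ΣF_y = 0: B_y − ½·8.4·8.7 − 20 − 10 − 35 = 0 → B_y = 101.5 kip.
ΣM about B: M_B − (½·8.4·8.7)·7.3 − 20·13.5 − 10·11.6 − 35·10.3 = 0 → M_B = 1013 kip·ft.

B_x = -30.00 kip, B_y = 101.5 kip, M_B = 1013 kip·ft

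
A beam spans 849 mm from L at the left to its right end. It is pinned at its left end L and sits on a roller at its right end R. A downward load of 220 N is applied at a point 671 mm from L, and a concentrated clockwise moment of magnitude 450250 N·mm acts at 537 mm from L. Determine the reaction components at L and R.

ΣM about L: R_y·849 − 220·671 − 450250 = 0 → R_y = 597870/849 = 704.205 ≈ 704.2 N.
ΣF_y = 0: L_y + 704.205 − 220 = 0 → L_y = -484.2 N.
ΣF_x = 0: no horizontal applied forces, so L_x = 0.

L_x = 0, L_y = -484.2 N, R_y = 704.2 N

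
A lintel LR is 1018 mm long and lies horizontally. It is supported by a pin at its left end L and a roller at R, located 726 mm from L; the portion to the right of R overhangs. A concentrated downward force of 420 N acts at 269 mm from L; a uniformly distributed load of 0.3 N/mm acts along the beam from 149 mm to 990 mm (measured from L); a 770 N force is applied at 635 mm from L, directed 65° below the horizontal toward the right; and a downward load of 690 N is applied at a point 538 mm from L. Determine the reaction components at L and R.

Resultant of the distributed load: 0.3 × 841 = 252.3 N at 569.5 mm from L.
ΣM about L: R_y·726 − 420·269 − (0.3·841)·569.5 − 770·sin65°·635 − 690·538 = 0 → R_y = 1071020/726 = 1475.23 ≈ 1475 N.
ΣF_y = 0: L_y + 1475.23 − 420 − 0.3·841 − 770·sin65° − 690 = 0 → L_y = 584.9 N.
ΣF_x = 0: L_x + 770·cos65° = 0 → L_x = -325.4 N.

L_x = -325.4 N, L_y = 584.9 N, R_y = 1475 N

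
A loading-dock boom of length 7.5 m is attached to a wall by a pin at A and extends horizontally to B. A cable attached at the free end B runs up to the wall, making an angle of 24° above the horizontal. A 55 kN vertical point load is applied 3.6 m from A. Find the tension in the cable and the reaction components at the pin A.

T = 64.91 kN, A_x = 59.30 kN, A_y = 28.60 kN

ΣM about A: T·sin24°·7.5 − 55·3.6 = 0 → T = 198/(7.5·0.406737) = 64.9068 ≈ 64.91 kN.
ΣF_x = 0: A_x − T·cos24° = 0 → A_x = 64.9068 × 0.913545 = 59.30 kN.
ΣF_y = 0: A_y + T·sin24° − 55 = 0 → A_y = 55 − 64.9068 × 0.406737 = 28.60 kN.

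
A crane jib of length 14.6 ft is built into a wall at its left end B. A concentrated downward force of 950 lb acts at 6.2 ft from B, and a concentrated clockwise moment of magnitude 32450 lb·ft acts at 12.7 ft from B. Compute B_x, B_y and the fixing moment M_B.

B_x = 0, B_y = 950.0 lb, M_B = 38340 lb·ft

ΣF_x = 0: B_x = 0.
ΣF_y = 0: B_y − 950 = 0 → B_y = 950.0 lb.
ΣM about B: M_B − 950·6.2 − 32450 = 0 → M_B = 38340 lb·ft.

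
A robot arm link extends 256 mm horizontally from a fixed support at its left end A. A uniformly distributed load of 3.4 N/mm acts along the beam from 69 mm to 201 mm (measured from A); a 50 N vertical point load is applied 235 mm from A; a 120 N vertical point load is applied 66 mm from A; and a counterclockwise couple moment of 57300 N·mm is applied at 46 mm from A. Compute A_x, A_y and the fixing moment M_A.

Resultant of the distributed load: 3.4 × 132 = 448.8 N at 135 mm from A.
ΣF_x = 0: A_x = 0.
ΣF_y = 0: A_y − 3.4·132 − 50 − 120 = 0 → A_y = 618.8 N.
ΣM about A: M_A − (3.4·132)·135 − 50·235 − 120·66 + 57300 = 0 → M_A = 22960 N·mm.

A_x = 0, A_y = 618.8 N, M_A = 22960 N·mm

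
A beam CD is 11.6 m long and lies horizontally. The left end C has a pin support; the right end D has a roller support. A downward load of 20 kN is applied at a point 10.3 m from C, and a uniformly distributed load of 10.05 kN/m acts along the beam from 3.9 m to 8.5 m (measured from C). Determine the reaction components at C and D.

C_x = 0, C_y = 23.76 kN, D_y = 42.47 kN

Resultant of the distributed load: 10.05 × 4.6 = 46.23 kN at 6.2 m from C.
ΣM about C: D_y·11.6 − 20·10.3 − (10.05·4.6)·6.2 = 0 → D_y = 492.626/11.6 = 42.4678 ≈ 42.47 kN.
ΣF_y = 0: C_y + 42.4678 − 20 − 10.05·4.6 = 0 → C_y = 23.76 kN.
ΣF_x = 0: no horizontal applied forces, so C_x = 0.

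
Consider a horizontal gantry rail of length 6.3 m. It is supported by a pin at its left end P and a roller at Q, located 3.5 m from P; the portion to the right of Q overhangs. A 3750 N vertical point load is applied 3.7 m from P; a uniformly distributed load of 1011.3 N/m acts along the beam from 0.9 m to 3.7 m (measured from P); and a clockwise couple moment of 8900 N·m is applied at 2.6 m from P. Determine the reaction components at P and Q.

Resultant of the distributed load: 1011.3 × 2.8 = 2831.64 N at 2.3 m from P.
ΣM about P: Q_y·3.5 − 3750·3.7 − (1011.3·2.8)·2.3 − 8900 = 0 → Q_y = 29287.772/3.5 = 8367.93 ≈ 8368 N.
ΣF_y = 0: P_y + 8367.93 − 3750 − 1011.3·2.8 = 0 → P_y = -1786 N.
ΣF_x = 0: no horizontal applied forces, so P_x = 0.

P_x = 0, P_y = -1786 N, Q_y = 8368 N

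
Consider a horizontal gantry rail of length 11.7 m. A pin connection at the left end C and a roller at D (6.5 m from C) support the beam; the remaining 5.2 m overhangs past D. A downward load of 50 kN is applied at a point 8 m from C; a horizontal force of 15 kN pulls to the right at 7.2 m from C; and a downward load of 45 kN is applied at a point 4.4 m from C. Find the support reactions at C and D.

Moments about C: D_y·6.5 − 50·8 − 45·4.4 = 0 → D_y = 598/6.5 = 92.00 kN.
ΣF_y = 0: C_y + 92 − 50 − 45 = 0 → C_y = 3.000 kN.
ΣF_x = 0: C_x + 15 = 0 → C_x = -15.00 kN.

C_x = -15.00 kN, C_y = 3.000 kN, D_y = 92.00 kN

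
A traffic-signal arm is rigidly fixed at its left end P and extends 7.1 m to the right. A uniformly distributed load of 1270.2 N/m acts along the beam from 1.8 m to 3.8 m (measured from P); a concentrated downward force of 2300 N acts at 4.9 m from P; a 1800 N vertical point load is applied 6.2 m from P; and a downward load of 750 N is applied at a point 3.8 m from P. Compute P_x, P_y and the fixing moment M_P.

P_x = 0, P_y = 7390 N, M_P = 32390 N·m

Resultant of the distributed load: 1270.2 × 2 = 2540.4 N at 2.8 m from P.
ΣF_x = 0: P_x = 0.
ΣF_y = 0: P_y − 1270.2·2 − 2300 − 1800 − 750 = 0 → P_y = 7390 N.
ΣM about P: M_P − (1270.2·2)·2.8 − 2300·4.9 − 1800·6.2 − 750·3.8 = 0 → M_P = 32390 N·m.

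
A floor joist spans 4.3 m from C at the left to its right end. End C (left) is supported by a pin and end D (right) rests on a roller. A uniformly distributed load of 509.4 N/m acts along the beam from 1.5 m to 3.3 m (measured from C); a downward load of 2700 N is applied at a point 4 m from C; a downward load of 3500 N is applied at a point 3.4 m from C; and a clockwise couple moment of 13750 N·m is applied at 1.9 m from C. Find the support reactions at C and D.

C_x = 0, C_y = -1872 N, D_y = 8989 N

Resultant of the distributed load: 509.4 × 1.8 = 916.92 N at 2.4 m from C.
Taking moments about C: D_y·4.3 − (509.4·1.8)·2.4 − 2700·4 − 3500·3.4 − 13750 = 0 → D_y = 38650.608/4.3 = 8988.51 ≈ 8989 N.
ΣF_y = 0: C_y + 8988.51 − 509.4·1.8 − 2700 − 3500 = 0 → C_y = -1872 N.
ΣF_x = 0: no horizontal applied forces, so C_x = 0.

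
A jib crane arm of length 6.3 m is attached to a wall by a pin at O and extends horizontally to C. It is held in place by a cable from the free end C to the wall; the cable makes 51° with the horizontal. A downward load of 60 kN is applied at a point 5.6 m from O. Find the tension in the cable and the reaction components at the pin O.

ΣM about O: T·sin51°·6.3 − 60·5.6 = 0 → T = 336/(6.3·0.777146) = 68.6272 ≈ 68.63 kN.
ΣF_x = 0: O_x − T·cos51° = 0 → O_x = 68.6272 × 0.62932 = 43.19 kN.
ΣF_y = 0: O_y + T·sin51° − 60 = 0 → O_y = 60 − 68.6272 × 0.777146 = 6.667 kN.

T = 68.63 kN, O_x = 43.19 kN, O_y = 6.667 kN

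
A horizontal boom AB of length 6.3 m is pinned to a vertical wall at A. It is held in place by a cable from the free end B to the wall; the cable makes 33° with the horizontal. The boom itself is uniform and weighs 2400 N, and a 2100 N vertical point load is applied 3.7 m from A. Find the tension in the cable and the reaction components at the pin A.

T = 4468 N, A_x = 3747 N, A_y = 2067 N

ΣM about A: T·sin33°·6.3 − 2400·3.15 − 2100·3.7 = 0 → T = 15330/(6.3·0.544639) = 4467.79 ≈ 4468 N.
ΣF_x = 0: A_x − T·cos33° = 0 → A_x = 4467.79 × 0.838671 = 3747 N.
ΣF_y = 0: A_y + T·sin33° − 2400 − 2100 = 0 → A_y = 4500 − 4467.79 × 0.544639 = 2067 N.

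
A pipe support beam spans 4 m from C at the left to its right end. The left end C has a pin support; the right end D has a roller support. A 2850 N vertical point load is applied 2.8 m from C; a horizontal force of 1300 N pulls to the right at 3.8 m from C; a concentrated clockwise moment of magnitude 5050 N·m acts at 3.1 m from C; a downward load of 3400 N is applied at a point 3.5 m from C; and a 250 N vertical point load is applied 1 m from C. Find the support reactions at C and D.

Taking moments about C: D_y·4 − 2850·2.8 − 5050 − 3400·3.5 − 250·1 = 0 → D_y = 25180/4 = 6295 N.
ΣF_y = 0: C_y + 6295 − 2850 − 3400 − 250 = 0 → C_y = 205.0 N.
ΣF_x = 0: C_x + 1300 = 0 → C_x = -1300 N.

C_x = -1300 N, C_y = 205.0 N, D_y = 6295 N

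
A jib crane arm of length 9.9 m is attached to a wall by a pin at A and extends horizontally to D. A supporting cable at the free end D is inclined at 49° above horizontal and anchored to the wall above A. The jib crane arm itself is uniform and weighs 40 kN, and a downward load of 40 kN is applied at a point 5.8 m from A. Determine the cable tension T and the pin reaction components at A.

ΣM about A: T·sin49°·9.9 − 40·4.95 − 40·5.8 = 0 → T = 430/(9.9·0.75471) = 57.551 ≈ 57.55 kN.
ΣF_x = 0: A_x − T·cos49° = 0 → A_x = 57.551 × 0.656059 = 37.76 kN.
ΣF_y = 0: A_y + T·sin49° − 40 − 40 = 0 → A_y = 80 − 57.551 × 0.75471 = 36.57 kN.

T = 57.55 kN, A_x = 37.76 kN, A_y = 36.57 kN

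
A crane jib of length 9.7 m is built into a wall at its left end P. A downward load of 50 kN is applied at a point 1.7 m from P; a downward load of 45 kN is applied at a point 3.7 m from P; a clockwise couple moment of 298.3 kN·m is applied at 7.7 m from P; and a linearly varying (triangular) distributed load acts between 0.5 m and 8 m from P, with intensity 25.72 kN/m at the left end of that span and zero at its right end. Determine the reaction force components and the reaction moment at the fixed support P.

Resultant of the triangular load: ½ × 25.72 × 7.5 = 96.45 kN, acting at 3 m from P (one-third of the span from the peak).
ΣF_x = 0: P_x = 0.
ΣF_y = 0: P_y − 50 − 45 − ½·25.72·7.5 = 0 → P_y = 191.4 kN.
ΣM about P: M_P − 50·1.7 − 45·3.7 − 298.3 − (½·25.72·7.5)·3 = 0 → M_P = 839.1 kN·m.

P_x = 0, P_y = 191.4 kN, M_P = 839.1 kN·m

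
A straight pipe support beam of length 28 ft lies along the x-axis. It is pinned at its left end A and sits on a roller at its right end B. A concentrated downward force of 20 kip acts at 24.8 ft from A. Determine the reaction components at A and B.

A_x = 0, A_y = 2.286 kip, B_y = 17.71 kip

Moments about A: B_y·28 − 20·24.8 = 0 → B_y = 496/28 = 17.7143 ≈ 17.71 kip.
ΣF_y = 0: A_y + 17.7143 − 20 = 0 → A_y = 2.286 kip.
ΣF_x = 0: no horizontal applied forces, so A_x = 0.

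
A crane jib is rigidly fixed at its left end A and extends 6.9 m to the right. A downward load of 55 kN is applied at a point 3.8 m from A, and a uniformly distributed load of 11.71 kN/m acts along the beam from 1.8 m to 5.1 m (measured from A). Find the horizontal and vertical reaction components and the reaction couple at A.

Resultant of the distributed load: 11.71 × 3.3 = 38.643 kN at 3.45 m from A.
ΣF_x = 0: A_x = 0.
ΣF_y = 0: A_y − 55 − 11.71·3.3 = 0 → A_y = 93.64 kN.
ΣM about A: M_A − 55·3.8 − (11.71·3.3)·3.45 = 0 → M_A = 342.3 kN·m.

A_x = 0, A_y = 93.64 kN, M_A = 342.3 kN·m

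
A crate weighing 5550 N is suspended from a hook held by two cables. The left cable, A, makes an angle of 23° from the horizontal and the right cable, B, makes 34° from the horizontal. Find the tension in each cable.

ΣF_x = 0: −T_A·cos23° + T_B·cos34° = 0 → T_B = 1.11033·T_A.
ΣF_y = 0: T_A·sin23° + T_B·sin34° = 5550.
Substitute: T_A·(0.390731 + 1.11033·0.559193) = 5550 → T_A = 5486.25 ≈ 5486 N.
Then T_B = 1.11033 × 5486.25 = 6092 N.

T_A = 5486 N, T_B = 6092 N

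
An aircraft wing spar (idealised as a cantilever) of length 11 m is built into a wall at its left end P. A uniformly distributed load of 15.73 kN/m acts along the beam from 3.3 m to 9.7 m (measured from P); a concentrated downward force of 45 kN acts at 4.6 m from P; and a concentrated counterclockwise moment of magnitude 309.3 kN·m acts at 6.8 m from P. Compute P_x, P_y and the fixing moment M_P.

P_x = 0, P_y = 145.7 kN, M_P = 552.1 kN·m

Resultant of the distributed load: 15.73 × 6.4 = 100.672 kN at 6.5 m from P.
ΣF_x = 0: P_x = 0.
ΣF_y = 0: P_y − 15.73·6.4 − 45 = 0 → P_y = 145.7 kN.
ΣM about P: M_P − (15.73·6.4)·6.5 − 45·4.6 + 309.3 = 0 → M_P = 552.1 kN·m.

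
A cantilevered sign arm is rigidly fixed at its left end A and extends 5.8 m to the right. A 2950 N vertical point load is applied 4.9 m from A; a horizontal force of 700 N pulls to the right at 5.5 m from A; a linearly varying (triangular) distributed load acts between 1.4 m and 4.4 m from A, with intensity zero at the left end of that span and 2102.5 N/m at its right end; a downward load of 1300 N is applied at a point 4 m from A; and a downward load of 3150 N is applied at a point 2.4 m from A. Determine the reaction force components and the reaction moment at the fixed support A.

Resultant of the triangular load: ½ × 2102.5 × 3 = 3153.75 N, acting at 3.4 m from A (one-third of the span from the peak).
ΣF_x = 0: A_x + 700 = 0 → A_x = -700.0 N.
ΣF_y = 0: A_y − 2950 − ½·2102.5·3 − 1300 − 3150 = 0 → A_y = 10550 N.
ΣM about A: M_A − 2950·4.9 − (½·2102.5·3)·3.4 − 1300·4 − 3150·2.4 = 0 → M_A = 37940 N·m.

A_x = -700.0 N, A_y = 10550 N, M_A = 37940 N·m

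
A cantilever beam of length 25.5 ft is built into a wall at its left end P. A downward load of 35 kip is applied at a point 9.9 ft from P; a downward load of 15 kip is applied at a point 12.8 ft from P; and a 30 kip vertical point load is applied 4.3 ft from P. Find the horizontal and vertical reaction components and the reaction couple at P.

ΣF_x = 0: P_x = 0.
ΣF_y = 0: P_y − 35 − 15 − 30 = 0 → P_y = 80.00 kip.
ΣM about P: M_P − 35·9.9 − 15·12.8 − 30·4.3 = 0 → M_P = 667.5 kip·ft.

P_x = 0, P_y = 80.00 kip, M_P = 667.5 kip·ft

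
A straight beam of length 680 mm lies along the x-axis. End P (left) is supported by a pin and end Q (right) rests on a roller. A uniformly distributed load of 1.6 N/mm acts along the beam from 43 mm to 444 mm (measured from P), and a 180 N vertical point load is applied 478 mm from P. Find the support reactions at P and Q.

Resultant of the distributed load: 1.6 × 401 = 641.6 N at 243.5 mm from P.
ΣM about P: Q_y·680 − (1.6·401)·243.5 − 180·478 = 0 → Q_y = 242269.6/680 = 356.279 ≈ 356.3 N.
ΣF_y = 0: P_y + 356.279 − 1.6·401 − 180 = 0 → P_y = 465.3 N.
ΣF_x = 0: no horizontal applied forces, so P_x = 0.

P_x = 0, P_y = 465.3 N, Q_y = 356.3 N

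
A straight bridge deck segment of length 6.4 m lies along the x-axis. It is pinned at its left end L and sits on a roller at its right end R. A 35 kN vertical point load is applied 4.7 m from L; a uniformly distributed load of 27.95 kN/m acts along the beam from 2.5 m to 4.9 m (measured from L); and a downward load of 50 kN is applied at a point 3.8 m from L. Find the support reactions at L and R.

L_x = 0, L_y = 57.91 kN, R_y = 94.17 kN

Resultant of the distributed load: 27.95 × 2.4 = 67.08 kN at 3.7 m from L.
Moments about L: R_y·6.4 − 35·4.7 − (27.95·2.4)·3.7 − 50·3.8 = 0 → R_y = 602.696/6.4 = 94.1713 ≈ 94.17 kN.
ΣF_y = 0: L_y + 94.1713 − 35 − 27.95·2.4 − 50 = 0 → L_y = 57.91 kN.
ΣF_x = 0: no horizontal applied forces, so L_x = 0.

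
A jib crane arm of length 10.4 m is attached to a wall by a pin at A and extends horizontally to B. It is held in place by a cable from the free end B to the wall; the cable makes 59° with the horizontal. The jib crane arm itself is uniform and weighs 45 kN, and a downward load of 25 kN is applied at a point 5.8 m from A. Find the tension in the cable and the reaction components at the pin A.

ΣM about A: T·sin59°·10.4 − 45·5.2 − 25·5.8 = 0 → T = 379/(10.4·0.857167) = 42.5148 ≈ 42.51 kN.
ΣF_x = 0: A_x − T·cos59° = 0 → A_x = 42.5148 × 0.515038 = 21.90 kN.
ΣF_y = 0: A_y + T·sin59° − 45 − 25 = 0 → A_y = 70 − 42.5148 × 0.857167 = 33.56 kN.

T = 42.51 kN, A_x = 21.90 kN, A_y = 33.56 kN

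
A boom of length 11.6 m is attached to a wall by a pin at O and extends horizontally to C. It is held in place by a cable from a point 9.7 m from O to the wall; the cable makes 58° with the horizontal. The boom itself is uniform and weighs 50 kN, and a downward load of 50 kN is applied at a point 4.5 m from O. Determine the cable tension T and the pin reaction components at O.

ΣM about O: T·sin58°·9.7 − 50·5.8 − 50·4.5 = 0 → T = 515/(9.7·0.848048) = 62.6059 ≈ 62.61 kN.
ΣF_x = 0: O_x − T·cos58° = 0 → O_x = 62.6059 × 0.529919 = 33.18 kN.
ΣF_y = 0: O_y + T·sin58° − 50 − 50 = 0 → O_y = 100 − 62.6059 × 0.848048 = 46.91 kN.

T = 62.61 kN, O_x = 33.18 kN, O_y = 46.91 kN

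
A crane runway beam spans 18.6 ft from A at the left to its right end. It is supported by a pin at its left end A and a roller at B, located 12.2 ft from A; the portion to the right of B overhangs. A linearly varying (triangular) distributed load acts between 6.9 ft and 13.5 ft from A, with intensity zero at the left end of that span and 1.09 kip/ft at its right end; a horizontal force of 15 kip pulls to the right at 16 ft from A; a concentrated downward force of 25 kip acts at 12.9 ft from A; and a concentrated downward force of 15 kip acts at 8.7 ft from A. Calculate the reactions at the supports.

Resultant of the triangular load: ½ × 1.09 × 6.6 = 3.597 kip, acting at 11.3 ft from A (one-third of the span from the peak).
ΣM about A: B_y·12.2 − (½·1.09·6.6)·11.3 − 25·12.9 − 15·8.7 = 0 → B_y = 493.6461/12.2 = 40.4628 ≈ 40.46 kip.
ΣF_y = 0: A_y + 40.4628 − ½·1.09·6.6 − 25 − 15 = 0 → A_y = 3.134 kip.
ΣF_x = 0: A_x + 15 = 0 → A_x = -15.00 kip.

A_x = -15.00 kip, A_y = 3.134 kip, B_y = 40.46 kip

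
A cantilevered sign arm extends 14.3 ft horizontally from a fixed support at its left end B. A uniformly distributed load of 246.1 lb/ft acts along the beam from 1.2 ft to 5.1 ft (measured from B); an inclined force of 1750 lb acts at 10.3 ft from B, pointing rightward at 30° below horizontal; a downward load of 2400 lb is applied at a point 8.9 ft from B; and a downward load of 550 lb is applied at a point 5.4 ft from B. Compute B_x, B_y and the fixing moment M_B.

Resultant of the distributed load: 246.1 × 3.9 = 959.79 lb at 3.15 ft from B.
ΣF_x = 0: B_x + 1750·cos30° = 0 → B_x = -1516 lb.
ΣF_y = 0: B_y − 246.1·3.9 − 1750·sin30° − 2400 − 550 = 0 → B_y = 4785 lb.
ΣM about B: M_B − (246.1·3.9)·3.15 − 1750·sin30°·10.3 − 2400·8.9 − 550·5.4 = 0 → M_B = 36370 lb·ft.

B_x = -1516 lb, B_y = 4785 lb, M_B = 36370 lb·ft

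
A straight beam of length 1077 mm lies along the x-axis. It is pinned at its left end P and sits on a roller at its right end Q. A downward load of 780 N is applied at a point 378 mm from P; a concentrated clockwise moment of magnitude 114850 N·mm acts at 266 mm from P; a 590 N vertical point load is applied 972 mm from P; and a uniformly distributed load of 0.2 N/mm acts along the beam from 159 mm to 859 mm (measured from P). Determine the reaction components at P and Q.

Resultant of the distributed load: 0.2 × 700 = 140 N at 509 mm from P.
ΣM about P: Q_y·1077 − 780·378 − 114850 − 590·972 − (0.2·700)·509 = 0 → Q_y = 1054430/1077 = 979.044 ≈ 979.0 N.
ΣF_y = 0: P_y + 979.044 − 780 − 590 − 0.2·700 = 0 → P_y = 531.0 N.
ΣF_x = 0: no horizontal applied forces, so P_x = 0.

P_x = 0, P_y = 531.0 N, Q_y = 979.0 N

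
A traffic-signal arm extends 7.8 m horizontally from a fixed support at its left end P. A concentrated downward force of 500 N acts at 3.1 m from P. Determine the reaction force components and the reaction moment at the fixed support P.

P_x = 0, P_y = 500.0 N, M_P = 1550 N·m

ΣF_x = 0: P_x = 0.
ΣF_y = 0: P_y − 500 = 0 → P_y = 500.0 N.
ΣM about P: M_P − 500·3.1 = 0 → M_P = 1550 N·m.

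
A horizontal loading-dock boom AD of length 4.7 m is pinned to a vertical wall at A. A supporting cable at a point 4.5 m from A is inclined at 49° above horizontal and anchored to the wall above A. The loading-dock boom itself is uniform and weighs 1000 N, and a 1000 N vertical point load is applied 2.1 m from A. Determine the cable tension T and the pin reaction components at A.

ΣM about A: T·sin49°·4.5 − 1000·2.35 − 1000·2.1 = 0 → T = 4450/(4.5·0.75471) = 1310.29 ≈ 1310 N.
ΣF_x = 0: A_x − T·cos49° = 0 → A_x = 1310.29 × 0.656059 = 859.6 N.
ΣF_y = 0: A_y + T·sin49° − 1000 − 1000 = 0 → A_y = 2000 − 1310.29 × 0.75471 = 1011 N.

T = 1310 N, A_x = 859.6 N, A_y = 1011 N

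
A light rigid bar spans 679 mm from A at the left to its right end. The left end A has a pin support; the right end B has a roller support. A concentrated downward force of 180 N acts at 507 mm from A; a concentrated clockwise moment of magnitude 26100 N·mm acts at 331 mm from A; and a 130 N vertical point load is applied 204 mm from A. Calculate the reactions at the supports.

A_x = 0, A_y = 98.10 N, B_y = 211.9 N

Moments about A: B_y·679 − 180·507 − 26100 − 130·204 = 0 → B_y = 143880/679 = 211.9 N.
ΣF_y = 0: A_y + 211.9 − 180 − 130 = 0 → A_y = 98.10 N.
ΣF_x = 0: no horizontal applied forces, so A_x = 0.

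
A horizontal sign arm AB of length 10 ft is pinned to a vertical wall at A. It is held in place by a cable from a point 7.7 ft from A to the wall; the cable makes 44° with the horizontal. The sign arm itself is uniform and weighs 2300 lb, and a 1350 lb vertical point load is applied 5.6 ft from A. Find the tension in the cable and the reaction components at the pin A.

ΣM about A: T·sin44°·7.7 − 2300·5 − 1350·5.6 = 0 → T = 19060/(7.7·0.694658) = 3563.37 ≈ 3563 lb.
ΣF_x = 0: A_x − T·cos44° = 0 → A_x = 3563.37 × 0.71934 = 2563 lb.
ΣF_y = 0: A_y + T·sin44° − 2300 − 1350 = 0 → A_y = 3650 − 3563.37 × 0.694658 = 1175 lb.

T = 3563 lb, A_x = 2563 lb, A_y = 1175 lb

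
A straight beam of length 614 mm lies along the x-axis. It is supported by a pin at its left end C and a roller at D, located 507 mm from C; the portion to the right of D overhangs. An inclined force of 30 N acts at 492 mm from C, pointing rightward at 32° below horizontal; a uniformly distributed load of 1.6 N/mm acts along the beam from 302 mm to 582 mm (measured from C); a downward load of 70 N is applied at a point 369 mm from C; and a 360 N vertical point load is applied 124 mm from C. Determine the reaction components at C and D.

C_x = -25.44 N, C_y = 348.9 N, D_y = 545.0 N

Resultant of the distributed load: 1.6 × 280 = 448 N at 442 mm from C.
Taking moments about C: D_y·507 − 30·sin32°·492 − (1.6·280)·442 − 70·369 − 360·124 = 0 → D_y = 276308/507 = 544.986 ≈ 545.0 N.
ΣF_y = 0: C_y + 544.986 − 30·sin32° − 1.6·280 − 70 − 360 = 0 → C_y = 348.9 N.
ΣF_x = 0: C_x + 30·cos32° = 0 → C_x = -25.44 N.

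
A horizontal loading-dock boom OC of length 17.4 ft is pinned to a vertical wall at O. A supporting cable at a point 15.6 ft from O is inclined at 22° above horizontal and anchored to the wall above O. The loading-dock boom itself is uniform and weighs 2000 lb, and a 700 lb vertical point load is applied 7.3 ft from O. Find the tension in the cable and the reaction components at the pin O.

T = 3852 lb, O_x = 3571 lb, O_y = 1257 lb

ΣM about O: T·sin22°·15.6 − 2000·8.7 − 700·7.3 = 0 → T = 22510/(15.6·0.374607) = 3851.9 ≈ 3852 lb.
ΣF_x = 0: O_x − T·cos22° = 0 → O_x = 3851.9 × 0.927184 = 3571 lb.
ΣF_y = 0: O_y + T·sin22° − 2000 − 700 = 0 → O_y = 2700 − 3851.9 × 0.374607 = 1257 lb.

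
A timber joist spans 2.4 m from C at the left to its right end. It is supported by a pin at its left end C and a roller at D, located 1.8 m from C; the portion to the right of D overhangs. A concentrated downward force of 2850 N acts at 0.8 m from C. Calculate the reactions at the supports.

C_x = 0, C_y = 1583 N, D_y = 1267 N

Moments about C: D_y·1.8 − 2850·0.8 = 0 → D_y = 2280/1.8 = 1266.67 ≈ 1267 N.
ΣF_y = 0: C_y + 1266.67 − 2850 = 0 → C_y = 1583 N.
ΣF_x = 0: no horizontal applied forces, so C_x = 0.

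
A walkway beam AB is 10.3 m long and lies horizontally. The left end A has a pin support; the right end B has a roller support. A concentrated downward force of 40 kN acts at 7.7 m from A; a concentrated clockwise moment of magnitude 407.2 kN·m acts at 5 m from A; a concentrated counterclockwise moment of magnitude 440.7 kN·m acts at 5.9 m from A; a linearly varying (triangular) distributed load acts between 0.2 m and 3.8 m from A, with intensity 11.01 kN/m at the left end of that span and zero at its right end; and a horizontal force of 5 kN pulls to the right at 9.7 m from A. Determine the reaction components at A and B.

Resultant of the triangular load: ½ × 11.01 × 3.6 = 19.818 kN, acting at 1.4 m from A (one-third of the span from the peak).
Moments about A: B_y·10.3 − 40·7.7 − 407.2 + 440.7 − (½·11.01·3.6)·1.4 = 0 → B_y = 302.2452/10.3 = 29.3442 ≈ 29.34 kN.
ΣF_y = 0: A_y + 29.3442 − 40 − ½·11.01·3.6 = 0 → A_y = 30.47 kN.
ΣF_x = 0: A_x + 5 = 0 → A_x = -5.000 kN.

A_x = -5.000 kN, A_y = 30.47 kN, B_y = 29.34 kN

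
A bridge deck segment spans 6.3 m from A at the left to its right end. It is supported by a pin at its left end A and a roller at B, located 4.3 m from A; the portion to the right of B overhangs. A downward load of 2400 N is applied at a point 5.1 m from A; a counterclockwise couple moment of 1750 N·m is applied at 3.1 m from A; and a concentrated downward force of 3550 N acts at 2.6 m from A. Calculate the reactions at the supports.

A_x = 0, A_y = 1364 N, B_y = 4586 N

Taking moments about A: B_y·4.3 − 2400·5.1 + 1750 − 3550·2.6 = 0 → B_y = 19720/4.3 = 4586.05 ≈ 4586 N.
ΣF_y = 0: A_y + 4586.05 − 2400 − 3550 = 0 → A_y = 1364 N.
ΣF_x = 0: no horizontal applied forces, so A_x = 0.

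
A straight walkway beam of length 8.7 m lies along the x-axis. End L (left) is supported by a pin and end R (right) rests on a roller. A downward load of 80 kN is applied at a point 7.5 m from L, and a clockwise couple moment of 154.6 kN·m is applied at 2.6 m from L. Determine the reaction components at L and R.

ΣM about L: R_y·8.7 − 80·7.5 − 154.6 = 0 → R_y = 754.6/8.7 = 86.7356 ≈ 86.74 kN.
ΣF_y = 0: L_y + 86.7356 − 80 = 0 → L_y = -6.736 kN.
ΣF_x = 0: no horizontal applied forces, so L_x = 0.

L_x = 0, L_y = -6.736 kN, R_y = 86.74 kN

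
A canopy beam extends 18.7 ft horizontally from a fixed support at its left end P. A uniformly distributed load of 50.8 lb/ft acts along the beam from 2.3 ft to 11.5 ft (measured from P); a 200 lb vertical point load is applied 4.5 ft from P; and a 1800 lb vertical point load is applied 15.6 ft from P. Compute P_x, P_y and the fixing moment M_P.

Resultant of the distributed load: 50.8 × 9.2 = 467.36 lb at 6.9 ft from P.
ΣF_x = 0: P_x = 0.
ΣF_y = 0: P_y − 50.8·9.2 − 200 − 1800 = 0 → P_y = 2467 lb.
ΣM about P: M_P − (50.8·9.2)·6.9 − 200·4.5 − 1800·15.6 = 0 → M_P = 32200 lb·ft.

P_x = 0, P_y = 2467 lb, M_P = 32200 lb·ft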